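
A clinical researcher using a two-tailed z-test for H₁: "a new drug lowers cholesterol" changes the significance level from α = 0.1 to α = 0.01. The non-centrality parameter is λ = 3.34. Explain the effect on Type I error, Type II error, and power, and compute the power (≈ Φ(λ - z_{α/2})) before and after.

Decreasing α from 0.1 to 0.01:
• Type I error rate decreases (α is the Type I rate by definition).
• Critical value moves from z_{α/2} = 1.645 to 2.576, so power = Φ(λ - z_{α/2}) goes from Φ(3.34 - 1.645) = 0.955 to Φ(3.34 - 2.576) = 0.778.
• Type II error rate β = 1 - power therefore increases (0.045 → 0.222).
Appropriate when false positives are costly — here, approving an ineffective drug — patients take a useless medication and may skip effective alternatives.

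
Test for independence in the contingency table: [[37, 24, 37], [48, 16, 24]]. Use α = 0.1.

χ² = 5.272. df = 2, critical = 4.605. Reject H₀. Variables are dependent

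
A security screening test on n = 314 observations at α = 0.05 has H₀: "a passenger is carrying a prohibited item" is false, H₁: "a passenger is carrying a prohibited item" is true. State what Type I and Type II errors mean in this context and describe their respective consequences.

Type I (false positive): concluding that a passenger is carrying a prohibited item when it is not — detaining an innocent passenger — delay and inconvenience. Type II (false negative): failing to conclude that a passenger is carrying a prohibited item when it is — letting a prohibited item through — security breach. Which is costlier depends on domain priorities and is a judgement call rather than a statistical fact.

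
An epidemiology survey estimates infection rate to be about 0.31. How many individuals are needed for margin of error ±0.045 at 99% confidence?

n = z²p(1-p)/E² = 2.576²×0.31×0.69/0.045² = 700.9 → n = 701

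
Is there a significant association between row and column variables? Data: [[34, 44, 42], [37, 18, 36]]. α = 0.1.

χ² = 7.65. df = 2, critical = 4.605. Reject H₀. Variables are dependent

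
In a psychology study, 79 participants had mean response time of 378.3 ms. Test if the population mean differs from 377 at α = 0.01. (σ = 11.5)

z = (x̄ - μ₀)/(σ/√n) = (378.3 - 377)/(11.5/√79) = 1.005. Critical value: ±2.576. Since |1.005| ≤ 2.576, Fail to reject H₀.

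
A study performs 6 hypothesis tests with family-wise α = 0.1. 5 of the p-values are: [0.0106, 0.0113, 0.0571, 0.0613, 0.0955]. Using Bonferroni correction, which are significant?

Bonferroni α = 0.1/6 = 0.01667. Significant p-values: [0.0106, 0.0113]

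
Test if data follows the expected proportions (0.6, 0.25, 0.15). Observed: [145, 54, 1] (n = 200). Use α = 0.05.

Expected: [120.0, 50.0, 30.0]. χ² = 33.562. df = 2, critical = 5.991. Reject H₀.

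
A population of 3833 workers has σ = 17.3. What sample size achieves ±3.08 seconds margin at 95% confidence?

Without FPC: n₀ = (1.96×17.3/3.08)² = 121.2. With FPC: n = n₀N/(n₀+N-1) = 117.5 → n = 118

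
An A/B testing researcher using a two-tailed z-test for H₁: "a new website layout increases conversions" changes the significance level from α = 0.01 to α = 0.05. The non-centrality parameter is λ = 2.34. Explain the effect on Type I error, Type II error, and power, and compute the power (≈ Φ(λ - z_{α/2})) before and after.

Increasing α from 0.01 to 0.05:
• Type I error rate increases (α is the Type I rate by definition).
• Critical value moves from z_{α/2} = 2.576 to 1.96, so power = Φ(λ - z_{α/2}) goes from Φ(2.34 - 2.576) = 0.407 to Φ(2.34 - 1.96) = 0.648.
• Type II error rate β = 1 - power therefore decreases (0.593 → 0.352).
Appropriate when false negatives are costly — here, discarding a layout that would have improved conversions — lost revenue.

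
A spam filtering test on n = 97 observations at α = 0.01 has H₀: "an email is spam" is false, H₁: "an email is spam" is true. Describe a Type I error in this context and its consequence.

Type I error: rejecting H₀ when it is true — concluding that an email is spam when in fact it is not. Consequence: a legitimate email is sent to the spam folder and the user misses it.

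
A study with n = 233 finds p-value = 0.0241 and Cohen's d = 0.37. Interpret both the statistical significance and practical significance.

Statistically significant (p = 0.0241 < 0.05). Cohen's d = 0.37 indicates a small effect size. Both statistical and practical significance should be considered.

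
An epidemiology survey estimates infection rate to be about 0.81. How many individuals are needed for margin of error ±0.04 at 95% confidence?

n = z²p(1-p)/E² = 1.96²×0.81×0.19/0.04² = 369.5 → n = 370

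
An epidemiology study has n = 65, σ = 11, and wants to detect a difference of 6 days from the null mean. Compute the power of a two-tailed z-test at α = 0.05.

SE = σ/√n = 11/√65 = 1.364. Non-centrality λ = d/SE = 6/1.364 = 4.398. Power ≈ Φ(λ - z_{α/2}) = Φ(4.398 - 1.96) = Φ(2.438) = 0.993.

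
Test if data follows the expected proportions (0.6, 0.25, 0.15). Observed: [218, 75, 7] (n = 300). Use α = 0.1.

Expected: [180.0, 75.0, 45.0]. χ² = 40.111. df = 2, critical = 4.605. Reject H₀.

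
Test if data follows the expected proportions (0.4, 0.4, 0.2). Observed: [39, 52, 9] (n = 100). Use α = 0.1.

Expected: [40.0, 40.0, 20.0]. χ² = 9.675. df = 2, critical = 4.605. Reject H₀.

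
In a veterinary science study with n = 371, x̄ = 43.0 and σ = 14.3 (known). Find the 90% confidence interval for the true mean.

CI = x̄ ± z*(σ/√n) = 43.0 ± 1.645(14.3/√371) = 43.0 ± 1.22 = (41.78, 44.22)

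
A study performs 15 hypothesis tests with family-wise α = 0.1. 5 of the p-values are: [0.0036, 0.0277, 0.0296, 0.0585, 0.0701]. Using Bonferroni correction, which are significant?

Bonferroni α = 0.1/15 = 0.00667. Significant p-values: [0.0036]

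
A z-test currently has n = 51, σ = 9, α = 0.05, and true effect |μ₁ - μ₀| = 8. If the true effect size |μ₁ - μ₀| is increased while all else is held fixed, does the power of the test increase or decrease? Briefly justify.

Power increases: a larger true effect increases the non-centrality λ = |μ₁ - μ₀|/(σ/√n).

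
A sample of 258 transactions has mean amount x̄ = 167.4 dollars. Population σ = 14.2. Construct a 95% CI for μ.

CI = x̄ ± z*(σ/√n) = 167.4 ± 1.96(14.2/√258) = 167.4 ± 1.73 = (165.67, 169.13)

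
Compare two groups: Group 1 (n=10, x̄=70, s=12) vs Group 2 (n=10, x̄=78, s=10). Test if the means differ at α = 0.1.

Pooled sp = 11.05. t = -1.62, df = 18. Critical t = ±1.734. Fail to reject H₀.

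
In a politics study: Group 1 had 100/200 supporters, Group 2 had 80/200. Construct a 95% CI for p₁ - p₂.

p̂₁ = 0.5, p̂₂ = 0.4. Difference = 0.1. CI = (0.003, 0.197)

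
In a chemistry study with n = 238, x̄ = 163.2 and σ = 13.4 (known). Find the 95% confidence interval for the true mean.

CI = x̄ ± z*(σ/√n) = 163.2 ± 1.96(13.4/√238) = 163.2 ± 1.7 = (161.5, 164.9)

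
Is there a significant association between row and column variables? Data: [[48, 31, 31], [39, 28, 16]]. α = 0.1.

χ² = 2.135. df = 2, critical = 4.605. Fail to reject H₀. No evidence of dependence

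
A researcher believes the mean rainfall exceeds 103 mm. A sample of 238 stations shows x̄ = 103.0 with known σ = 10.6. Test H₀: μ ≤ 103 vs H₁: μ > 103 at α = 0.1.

z = 0.0. Critical value: 1.28. Fail to reject H₀.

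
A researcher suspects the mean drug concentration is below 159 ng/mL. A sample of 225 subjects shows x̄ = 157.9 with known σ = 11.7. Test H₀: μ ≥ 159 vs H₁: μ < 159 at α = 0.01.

z = -1.41. Critical value: -2.33. Fail to reject H₀.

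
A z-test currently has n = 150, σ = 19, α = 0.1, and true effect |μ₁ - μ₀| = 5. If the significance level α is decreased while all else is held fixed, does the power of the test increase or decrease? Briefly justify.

Power decreases: a smaller α raises the critical value, so less of the H₁ sampling distribution falls in the rejection region.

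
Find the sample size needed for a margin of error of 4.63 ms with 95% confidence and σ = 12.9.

n = (z*σ/E)² = (1.96×12.9/4.63)² = 29.8 → n = 30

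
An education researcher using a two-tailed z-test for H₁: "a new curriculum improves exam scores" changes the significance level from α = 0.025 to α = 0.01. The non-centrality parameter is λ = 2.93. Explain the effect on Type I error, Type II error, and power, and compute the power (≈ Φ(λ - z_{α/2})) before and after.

Decreasing α from 0.025 to 0.01:
• Type I error rate decreases (α is the Type I rate by definition).
• Critical value moves from z_{α/2} = 2.241 to 2.576, so power = Φ(λ - z_{α/2}) goes from Φ(2.93 - 2.241) = 0.755 to Φ(2.93 - 2.576) = 0.638.
• Type II error rate β = 1 - power therefore increases (0.245 → 0.362).
Appropriate when false positives are costly — here, adopting a curriculum that gives no real benefit — disruption for nothing.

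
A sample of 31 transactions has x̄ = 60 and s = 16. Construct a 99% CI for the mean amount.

CI = x̄ ± t*(s/√n) = 60 ± 2.75(16/√31) = (52.1, 67.9)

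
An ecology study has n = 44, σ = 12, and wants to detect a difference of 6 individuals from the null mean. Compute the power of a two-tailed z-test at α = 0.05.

SE = σ/√n = 12/√44 = 1.809. Non-centrality λ = d/SE = 6/1.809 = 3.317. Power ≈ Φ(λ - z_{α/2}) = Φ(3.317 - 1.96) = Φ(1.357) = 0.913.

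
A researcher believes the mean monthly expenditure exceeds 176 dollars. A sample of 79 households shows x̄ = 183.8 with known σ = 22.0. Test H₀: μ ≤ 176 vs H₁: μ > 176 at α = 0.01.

z = 3.151. Critical value: 2.33. Reject H₀.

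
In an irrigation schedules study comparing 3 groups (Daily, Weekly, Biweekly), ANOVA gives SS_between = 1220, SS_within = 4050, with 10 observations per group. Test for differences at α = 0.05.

df_between = 2, df_within = 27. F = MS_between/MS_within = 610.0/150.0 = 4.067. F_crit ≈ 3.354. Reject H₀. At least one mean differs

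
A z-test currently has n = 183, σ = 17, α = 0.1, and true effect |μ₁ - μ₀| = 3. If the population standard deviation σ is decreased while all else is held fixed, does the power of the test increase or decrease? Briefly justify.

Power increases: a smaller σ shrinks the standard error σ/√n, moving the sampling distribution under H₁ further from the critical value.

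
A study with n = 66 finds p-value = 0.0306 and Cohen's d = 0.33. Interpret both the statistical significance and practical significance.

Statistically significant (p = 0.0306 < 0.05). Cohen's d = 0.33 indicates a small effect size. Both statistical and practical significance should be considered.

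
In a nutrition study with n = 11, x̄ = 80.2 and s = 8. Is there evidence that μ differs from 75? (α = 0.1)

t = (x̄ - μ₀)/(s/√n) = (80.2 - 75)/(8/√11) = 2.156. df = 10, critical t = ±1.812. Reject H₀.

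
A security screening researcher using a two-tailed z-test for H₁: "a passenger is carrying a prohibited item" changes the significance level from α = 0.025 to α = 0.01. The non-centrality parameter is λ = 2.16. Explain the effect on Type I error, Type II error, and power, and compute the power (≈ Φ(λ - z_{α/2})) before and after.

Decreasing α from 0.025 to 0.01:
• Type I error rate decreases (α is the Type I rate by definition).
• Critical value moves from z_{α/2} = 2.241 to 2.576, so power = Φ(λ - z_{α/2}) goes from Φ(2.16 - 2.241) = 0.468 to Φ(2.16 - 2.576) = 0.339.
• Type II error rate β = 1 - power therefore increases (0.532 → 0.661).
Appropriate when false positives are costly — here, detaining an innocent passenger — delay and inconvenience.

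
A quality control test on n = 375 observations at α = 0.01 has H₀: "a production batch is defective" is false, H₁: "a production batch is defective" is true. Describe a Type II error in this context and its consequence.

Type II error: failing to reject H₀ when it is false — concluding that a production batch is defective is not supported when in fact it is. Consequence: shipping a defective batch — faulty products reach customers.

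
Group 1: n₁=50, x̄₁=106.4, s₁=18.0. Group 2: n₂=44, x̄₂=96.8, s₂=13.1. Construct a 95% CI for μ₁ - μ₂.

Difference = 9.6. SE = √(18.0²/50 + 13.1²/44) = 3.222. CI = (3.29, 15.91)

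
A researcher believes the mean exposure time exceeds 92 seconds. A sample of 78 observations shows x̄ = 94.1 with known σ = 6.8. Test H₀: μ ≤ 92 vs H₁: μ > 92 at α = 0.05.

z = 2.727. Critical value: 1.645. Reject H₀.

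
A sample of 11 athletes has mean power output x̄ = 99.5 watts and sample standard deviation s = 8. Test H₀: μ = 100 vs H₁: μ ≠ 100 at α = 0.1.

t = (x̄ - μ₀)/(s/√n) = (99.5 - 100)/(8/√11) = -0.207. df = 10, critical t = ±1.812. Fail to reject H₀.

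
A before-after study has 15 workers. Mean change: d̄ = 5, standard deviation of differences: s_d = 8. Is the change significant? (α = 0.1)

t = d̄/(s_d/√n) = 5/(8/√15) = 2.421. df = 14, critical t = ±1.761. Reject H₀.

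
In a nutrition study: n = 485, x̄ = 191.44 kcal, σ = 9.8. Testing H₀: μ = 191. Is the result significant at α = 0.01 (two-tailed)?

z = (191.44 - 191)/(9.8/√485) = 0.989. Since |z| ≤ 2.576, not significant at α = 0.01.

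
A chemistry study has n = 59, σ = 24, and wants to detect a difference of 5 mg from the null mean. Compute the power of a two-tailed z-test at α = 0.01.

SE = σ/√n = 24/√59 = 3.125. Non-centrality λ = d/SE = 5/3.125 = 1.6. Power ≈ Φ(λ - z_{α/2}) = Φ(1.6 - 2.576) = Φ(-0.976) = 0.165.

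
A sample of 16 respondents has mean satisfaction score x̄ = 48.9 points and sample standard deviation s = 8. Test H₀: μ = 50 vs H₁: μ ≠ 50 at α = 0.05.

t = (x̄ - μ₀)/(s/√n) = (48.9 - 50)/(8/√16) = -0.55. df = 15, critical t = ±2.131. Fail to reject H₀.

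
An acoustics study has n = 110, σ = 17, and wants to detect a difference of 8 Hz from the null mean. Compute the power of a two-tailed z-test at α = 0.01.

SE = σ/√n = 17/√110 = 1.621. Non-centrality λ = d/SE = 8/1.621 = 4.936. Power ≈ Φ(λ - z_{α/2}) = Φ(4.936 - 2.576) = Φ(2.36) = 0.991.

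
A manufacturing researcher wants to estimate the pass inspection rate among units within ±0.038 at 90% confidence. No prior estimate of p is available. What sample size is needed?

Conservative approach: use p = 0.5 (maximizes p(1-p) = 0.25). n = z²(0.25)/E² = 1.645²×0.25/0.038² = 468.5 → n = 469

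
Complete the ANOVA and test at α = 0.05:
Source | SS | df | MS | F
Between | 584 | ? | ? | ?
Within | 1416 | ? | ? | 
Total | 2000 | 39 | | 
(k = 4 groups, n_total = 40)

df_between = 3, df_within = 36. MS_between = 194.67, MS_within = 39.33. F = 4.949, F_crit ≈ 2.866. Reject H₀.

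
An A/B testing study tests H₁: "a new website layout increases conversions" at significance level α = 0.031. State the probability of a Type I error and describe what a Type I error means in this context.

P(Type I error) = α = 0.031. A Type I error is rejecting H₀ when H₀ is actually true (false positive) — here, concluding that a new website layout increases conversions when in fact this is not the case. Consequence: rolling out a layout that doesn't actually help — wasted engineering effort.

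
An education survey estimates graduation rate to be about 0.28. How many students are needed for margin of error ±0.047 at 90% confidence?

n = z²p(1-p)/E² = 1.645²×0.28×0.72/0.047² = 247.0 → n = 247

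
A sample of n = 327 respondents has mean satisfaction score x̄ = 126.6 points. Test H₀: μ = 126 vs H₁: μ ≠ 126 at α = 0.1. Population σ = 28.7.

z = (x̄ - μ₀)/(σ/√n) = (126.6 - 126)/(28.7/√327) = 0.378. Critical value: ±1.645. Since |0.378| ≤ 1.645, Fail to reject H₀.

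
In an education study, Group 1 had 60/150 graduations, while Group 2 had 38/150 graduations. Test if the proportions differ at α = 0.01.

p̂₁ = 0.4, p̂₂ = 0.253, pooled p̂ = 0.327. z = 2.708. Critical: ±2.576. Reject H₀.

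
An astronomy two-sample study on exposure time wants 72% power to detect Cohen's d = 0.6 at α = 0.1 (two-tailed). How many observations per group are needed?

z_{α/2} = 1.645, z_β = Φ⁻¹(0.72) = 0.583. For medium effect (d = 0.6): n per group = 2(z_{α/2} + z_β)²/d² = 2(1.645 + 0.583)²/0.6² = 27.6 → 28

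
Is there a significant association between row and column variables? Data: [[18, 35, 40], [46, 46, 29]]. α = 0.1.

χ² = 12.04. df = 2, critical = 4.605. Reject H₀. Variables are dependent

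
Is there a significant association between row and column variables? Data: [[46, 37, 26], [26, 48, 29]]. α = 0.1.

χ² = 6.978. df = 2, critical = 4.605. Reject H₀. Variables are dependent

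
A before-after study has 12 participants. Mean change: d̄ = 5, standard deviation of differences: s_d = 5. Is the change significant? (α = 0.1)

t = d̄/(s_d/√n) = 5/(5/√12) = 3.464. df = 11, critical t = ±1.796. Reject H₀.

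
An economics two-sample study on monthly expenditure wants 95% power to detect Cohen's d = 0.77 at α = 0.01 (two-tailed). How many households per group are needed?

z_{α/2} = 2.576, z_β = Φ⁻¹(0.95) = 1.645. For medium effect (d = 0.77): n per group = 2(z_{α/2} + z_β)²/d² = 2(2.576 + 1.645)²/0.77² = 60.1 → 61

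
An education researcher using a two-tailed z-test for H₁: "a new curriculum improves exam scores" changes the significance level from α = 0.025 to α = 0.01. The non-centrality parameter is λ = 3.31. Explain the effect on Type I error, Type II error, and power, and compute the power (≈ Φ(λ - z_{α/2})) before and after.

Decreasing α from 0.025 to 0.01:
• Type I error rate decreases (α is the Type I rate by definition).
• Critical value moves from z_{α/2} = 2.241 to 2.576, so power = Φ(λ - z_{α/2}) goes from Φ(3.31 - 2.241) = 0.857 to Φ(3.31 - 2.576) = 0.769.
• Type II error rate β = 1 - power therefore increases (0.143 → 0.231).
Appropriate when false positives are costly — here, adopting a curriculum that gives no real benefit — disruption for nothing.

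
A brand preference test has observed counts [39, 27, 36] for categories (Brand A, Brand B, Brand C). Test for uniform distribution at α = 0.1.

Expected = 34 each. χ² = Σ(O-E)²/E = 2.294. df = 2, critical value = 4.605. Fail to reject H₀.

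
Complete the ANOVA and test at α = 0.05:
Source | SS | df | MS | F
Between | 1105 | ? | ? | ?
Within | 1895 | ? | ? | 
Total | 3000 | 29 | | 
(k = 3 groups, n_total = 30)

df_between = 2, df_within = 27. MS_between = 552.5, MS_within = 70.19. F = 7.872, F_crit ≈ 3.354. Reject H₀.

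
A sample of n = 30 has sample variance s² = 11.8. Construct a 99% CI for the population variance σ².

df = 29. χ²_{0.005} = 52.336, χ²_{0.995} = 13.121. CI for σ² = ((n-1)s²/χ²_{α/2}, (n-1)s²/χ²_{1-α/2}) = (29·11.8/52.336, 29·11.8/13.121) = (6.54, 26.08)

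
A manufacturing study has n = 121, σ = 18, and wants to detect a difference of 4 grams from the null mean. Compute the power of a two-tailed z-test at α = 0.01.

SE = σ/√n = 18/√121 = 1.636. Non-centrality λ = d/SE = 4/1.636 = 2.444. Power ≈ Φ(λ - z_{α/2}) = Φ(2.444 - 2.576) = Φ(-0.132) = 0.448.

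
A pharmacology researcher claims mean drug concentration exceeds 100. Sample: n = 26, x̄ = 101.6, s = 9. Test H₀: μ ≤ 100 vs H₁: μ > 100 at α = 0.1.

t = (101.6 - 100)/(9/√26) = 0.906, df = 25. Critical t = 1.316. Fail to reject H₀.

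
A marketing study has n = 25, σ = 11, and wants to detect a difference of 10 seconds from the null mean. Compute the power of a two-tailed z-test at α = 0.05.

SE = σ/√n = 11/√25 = 2.2. Non-centrality λ = d/SE = 10/2.2 = 4.545. Power ≈ Φ(λ - z_{α/2}) = Φ(4.545 - 1.96) = Φ(2.585) = 0.995.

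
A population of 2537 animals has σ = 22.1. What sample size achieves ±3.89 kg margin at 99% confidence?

Without FPC: n₀ = (2.576×22.1/3.89)² = 214.179. With FPC: n = n₀N/(n₀+N-1) = 197.6 → n = 198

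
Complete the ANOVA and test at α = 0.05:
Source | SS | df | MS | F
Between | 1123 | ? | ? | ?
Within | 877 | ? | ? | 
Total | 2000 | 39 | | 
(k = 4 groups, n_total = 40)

df_between = 3, df_within = 36. MS_between = 374.33, MS_within = 24.36. F = 15.366, F_crit ≈ 2.866. Reject H₀.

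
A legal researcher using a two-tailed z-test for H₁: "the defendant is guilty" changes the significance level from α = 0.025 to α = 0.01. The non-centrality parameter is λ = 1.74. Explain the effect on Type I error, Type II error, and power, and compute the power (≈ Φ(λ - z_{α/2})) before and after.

Decreasing α from 0.025 to 0.01:
• Type I error rate decreases (α is the Type I rate by definition).
• Critical value moves from z_{α/2} = 2.241 to 2.576, so power = Φ(λ - z_{α/2}) goes from Φ(1.74 - 2.241) = 0.308 to Φ(1.74 - 2.576) = 0.202.
• Type II error rate β = 1 - power therefore increases (0.692 → 0.798).
Appropriate when false positives are costly — here, convicting an innocent person.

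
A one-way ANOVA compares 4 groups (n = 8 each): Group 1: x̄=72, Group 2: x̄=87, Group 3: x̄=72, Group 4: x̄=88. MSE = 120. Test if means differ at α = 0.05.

Grand mean = 79.75. SS_between = 1926.0, MS_between = 642.0. F = 5.35, F_crit ≈ 2.947. Reject H₀.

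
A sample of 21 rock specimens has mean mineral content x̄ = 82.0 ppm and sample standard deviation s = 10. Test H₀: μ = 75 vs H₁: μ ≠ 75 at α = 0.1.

t = (x̄ - μ₀)/(s/√n) = (82.0 - 75)/(10/√21) = 3.208. df = 20, critical t = ±1.725. Reject H₀.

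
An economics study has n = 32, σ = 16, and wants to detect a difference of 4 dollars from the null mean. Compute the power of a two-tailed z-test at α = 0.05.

SE = σ/√n = 16/√32 = 2.828. Non-centrality λ = d/SE = 4/2.828 = 1.414. Power ≈ Φ(λ - z_{α/2}) = Φ(1.414 - 1.96) = Φ(-0.546) = 0.293.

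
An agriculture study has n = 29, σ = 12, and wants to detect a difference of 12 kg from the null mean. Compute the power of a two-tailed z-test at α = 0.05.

SE = σ/√n = 12/√29 = 2.228. Non-centrality λ = d/SE = 12/2.228 = 5.385. Power ≈ Φ(λ - z_{α/2}) = Φ(5.385 - 1.96) = Φ(3.425) = 1.0.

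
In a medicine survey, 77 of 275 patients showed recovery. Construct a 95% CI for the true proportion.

p̂ = 0.28. CI = p̂ ± z*√(p̂(1-p̂)/n) = (0.227, 0.333)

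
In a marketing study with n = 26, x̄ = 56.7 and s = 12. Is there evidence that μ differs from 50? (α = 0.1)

t = (x̄ - μ₀)/(s/√n) = (56.7 - 50)/(12/√26) = 2.847. df = 25, critical t = ±1.708. Reject H₀.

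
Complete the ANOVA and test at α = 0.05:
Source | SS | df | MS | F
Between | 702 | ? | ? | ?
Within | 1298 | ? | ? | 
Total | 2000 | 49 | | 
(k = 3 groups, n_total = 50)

df_between = 2, df_within = 47. MS_between = 351.0, MS_within = 27.62. F = 12.71, F_crit ≈ 3.195. Reject H₀.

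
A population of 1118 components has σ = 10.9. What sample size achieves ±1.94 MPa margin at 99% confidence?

Without FPC: n₀ = (2.576×10.9/1.94)² = 209.479. With FPC: n = n₀N/(n₀+N-1) = 176.6 → n = 177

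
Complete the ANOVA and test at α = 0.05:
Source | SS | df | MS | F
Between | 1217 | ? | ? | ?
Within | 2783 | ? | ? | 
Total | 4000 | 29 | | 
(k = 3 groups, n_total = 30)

df_between = 2, df_within = 27. MS_between = 608.5, MS_within = 103.07. F = 5.904, F_crit ≈ 3.354. Reject H₀.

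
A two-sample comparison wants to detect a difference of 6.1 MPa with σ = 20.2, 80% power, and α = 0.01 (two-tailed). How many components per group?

n per group = 2(z_α/2 + z_β)²σ²/d² = 2×(2.576 + 0.84)²×20.2²/6.1² = 255.9 → n = 256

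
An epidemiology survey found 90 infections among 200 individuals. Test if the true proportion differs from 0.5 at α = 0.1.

p̂ = 0.45, p₀ = 0.5. z = (p̂ - p₀)/√(p₀(1-p₀)/n) = -1.414. Critical: ±1.645. Fail to reject H₀.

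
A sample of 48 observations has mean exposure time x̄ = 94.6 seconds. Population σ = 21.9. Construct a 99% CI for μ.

CI = x̄ ± z*(σ/√n) = 94.6 ± 2.576(21.9/√48) = 94.6 ± 8.14 = (86.46, 102.74)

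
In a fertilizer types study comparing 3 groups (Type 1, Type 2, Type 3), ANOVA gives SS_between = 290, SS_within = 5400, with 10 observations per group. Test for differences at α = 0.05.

df_between = 2, df_within = 27. F = MS_between/MS_within = 145.0/200.0 = 0.725. F_crit ≈ 3.354. Fail to reject H₀.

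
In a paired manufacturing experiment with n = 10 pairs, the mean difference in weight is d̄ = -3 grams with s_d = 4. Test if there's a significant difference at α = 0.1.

t = d̄/(s_d/√n) = -3/(4/√10) = -2.372. df = 9, critical t = ±1.833. Reject H₀.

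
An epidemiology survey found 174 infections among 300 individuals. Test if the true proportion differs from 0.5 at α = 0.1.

p̂ = 0.58, p₀ = 0.5. z = (p̂ - p₀)/√(p₀(1-p₀)/n) = 2.771. Critical: ±1.645. Reject H₀.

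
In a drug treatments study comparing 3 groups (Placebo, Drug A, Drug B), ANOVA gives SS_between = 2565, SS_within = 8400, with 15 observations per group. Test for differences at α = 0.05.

df_between = 2, df_within = 42. F = MS_between/MS_within = 1282.5/200.0 = 6.412. F_crit ≈ 3.22. Reject H₀. At least one mean differs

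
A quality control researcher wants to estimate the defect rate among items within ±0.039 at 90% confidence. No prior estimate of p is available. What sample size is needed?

Conservative approach: use p = 0.5 (maximizes p(1-p) = 0.25). n = z²(0.25)/E² = 1.645²×0.25/0.039² = 444.8 → n = 445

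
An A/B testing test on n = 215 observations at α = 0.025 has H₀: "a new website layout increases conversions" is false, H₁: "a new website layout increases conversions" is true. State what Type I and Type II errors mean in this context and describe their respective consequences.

Type I (false positive): concluding that a new website layout increases conversions when it is not — rolling out a layout that doesn't actually help — wasted engineering effort. Type II (false negative): failing to conclude that a new website layout increases conversions when it is — discarding a layout that would have improved conversions — lost revenue. Which is costlier depends on domain priorities and is a judgement call rather than a statistical fact.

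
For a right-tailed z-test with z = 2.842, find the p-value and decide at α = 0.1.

p = P(Z > 2.842) = 1 - Φ(2.842) ≈ 0.0022. Since p < 0.1, reject H₀ (significant) at α = 0.1.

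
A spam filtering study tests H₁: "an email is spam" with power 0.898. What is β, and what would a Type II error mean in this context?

β = 1 - power = 1 - 0.898 = 0.102. A Type II error is failing to reject H₀ when H₀ is false (false negative) — here, failing to conclude that an email is spam when in fact it is true. Consequence: a spam email lands in the inbox.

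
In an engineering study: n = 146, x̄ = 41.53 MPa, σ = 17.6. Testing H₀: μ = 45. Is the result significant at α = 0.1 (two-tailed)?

z = (41.53 - 45)/(17.6/√146) = -2.382. Since |z| > 1.645, significant at α = 0.1.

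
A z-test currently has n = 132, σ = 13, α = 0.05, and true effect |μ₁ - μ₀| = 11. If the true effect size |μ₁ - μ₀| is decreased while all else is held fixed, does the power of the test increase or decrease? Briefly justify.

Power decreases: a smaller true effect decreases the non-centrality λ = |μ₁ - μ₀|/(σ/√n).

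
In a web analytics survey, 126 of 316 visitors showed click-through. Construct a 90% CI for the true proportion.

p̂ = 0.399. CI = p̂ ± z*√(p̂(1-p̂)/n) = (0.353, 0.444)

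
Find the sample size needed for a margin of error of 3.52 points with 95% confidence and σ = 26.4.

n = (z*σ/E)² = (1.96×26.4/3.52)² = 216.1 → n = 217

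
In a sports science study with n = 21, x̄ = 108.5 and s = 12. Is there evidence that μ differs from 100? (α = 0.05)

t = (x̄ - μ₀)/(s/√n) = (108.5 - 100)/(12/√21) = 3.246. df = 20, critical t = ±2.086. Reject H₀.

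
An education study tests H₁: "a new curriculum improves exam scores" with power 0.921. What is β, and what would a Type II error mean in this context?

β = 1 - power = 1 - 0.921 = 0.079. A Type II error is failing to reject H₀ when H₀ is false (false negative) — here, failing to conclude that a new curriculum improves exam scores when in fact it is true. Consequence: keeping the old curriculum when the new one would have helped students.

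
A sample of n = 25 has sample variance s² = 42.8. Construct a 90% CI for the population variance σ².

df = 24. χ²_{0.05} = 36.415, χ²_{0.95} = 13.848. CI for σ² = ((n-1)s²/χ²_{α/2}, (n-1)s²/χ²_{1-α/2}) = (24·42.8/36.415, 24·42.8/13.848) = (28.21, 74.18)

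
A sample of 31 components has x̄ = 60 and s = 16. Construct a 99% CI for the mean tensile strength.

CI = x̄ ± t*(s/√n) = 60 ± 2.75(16/√31) = (52.1, 67.9)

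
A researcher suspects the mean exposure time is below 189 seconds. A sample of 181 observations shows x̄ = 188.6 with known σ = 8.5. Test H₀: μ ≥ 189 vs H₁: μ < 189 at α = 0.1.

z = -0.633. Critical value: -1.28. Fail to reject H₀.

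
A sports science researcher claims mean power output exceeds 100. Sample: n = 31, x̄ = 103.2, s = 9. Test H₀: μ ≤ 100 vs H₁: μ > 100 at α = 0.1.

t = (103.2 - 100)/(9/√31) = 1.98, df = 30. Critical t = 1.31. Reject H₀.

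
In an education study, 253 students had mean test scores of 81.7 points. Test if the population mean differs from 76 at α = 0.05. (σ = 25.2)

z = (x̄ - μ₀)/(σ/√n) = (81.7 - 76)/(25.2/√253) = 3.598. Critical value: ±1.96. Since |3.598| > 1.96, Reject H₀.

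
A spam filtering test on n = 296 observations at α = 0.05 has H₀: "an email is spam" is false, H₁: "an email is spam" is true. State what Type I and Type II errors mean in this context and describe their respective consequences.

Type I (false positive): concluding that an email is spam when it is not — a legitimate email is sent to the spam folder and the user misses it. Type II (false negative): failing to conclude that an email is spam when it is — a spam email lands in the inbox. Which is costlier depends on domain priorities and is a judgement call rather than a statistical fact.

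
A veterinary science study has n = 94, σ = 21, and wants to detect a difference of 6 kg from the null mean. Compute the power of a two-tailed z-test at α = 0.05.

SE = σ/√n = 21/√94 = 2.166. Non-centrality λ = d/SE = 6/2.166 = 2.77. Power ≈ Φ(λ - z_{α/2}) = Φ(2.77 - 1.96) = Φ(0.81) = 0.791.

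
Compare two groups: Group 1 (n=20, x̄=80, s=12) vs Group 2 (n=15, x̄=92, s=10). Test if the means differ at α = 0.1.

Pooled sp = 11.2. t = -3.138, df = 33. Critical t = ±1.692. Reject H₀.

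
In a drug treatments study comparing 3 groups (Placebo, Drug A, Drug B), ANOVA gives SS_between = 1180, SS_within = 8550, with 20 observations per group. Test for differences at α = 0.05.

df_between = 2, df_within = 57. F = MS_between/MS_within = 590.0/150.0 = 3.933. F_crit ≈ 3.159. Reject H₀. At least one mean differs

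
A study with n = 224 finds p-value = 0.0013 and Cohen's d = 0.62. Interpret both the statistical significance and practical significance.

Statistically significant (p = 0.0013 < 0.05). Cohen's d = 0.62 indicates a medium effect size. Both statistical and practical significance should be considered.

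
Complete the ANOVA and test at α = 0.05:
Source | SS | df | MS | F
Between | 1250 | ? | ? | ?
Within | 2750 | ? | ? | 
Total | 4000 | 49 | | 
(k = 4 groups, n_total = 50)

df_between = 3, df_within = 46. MS_between = 416.67, MS_within = 59.78. F = 6.97, F_crit ≈ 2.807. Reject H₀.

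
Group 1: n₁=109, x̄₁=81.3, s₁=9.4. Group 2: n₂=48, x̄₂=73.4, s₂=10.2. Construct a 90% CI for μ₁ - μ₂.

Difference = 7.9. SE = √(9.4²/109 + 10.2²/48) = 1.726. CI = (5.06, 10.74)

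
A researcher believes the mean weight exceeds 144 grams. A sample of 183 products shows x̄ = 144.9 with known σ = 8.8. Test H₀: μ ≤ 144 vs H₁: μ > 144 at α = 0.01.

z = 1.384. Critical value: 2.33. Fail to reject H₀.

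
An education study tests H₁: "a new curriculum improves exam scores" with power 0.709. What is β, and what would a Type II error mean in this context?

β = 1 - power = 1 - 0.709 = 0.291. A Type II error is failing to reject H₀ when H₀ is false (false negative) — here, failing to conclude that a new curriculum improves exam scores when in fact it is true. Consequence: keeping the old curriculum when the new one would have helped students.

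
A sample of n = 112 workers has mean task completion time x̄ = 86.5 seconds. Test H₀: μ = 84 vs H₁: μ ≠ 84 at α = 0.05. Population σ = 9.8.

z = (x̄ - μ₀)/(σ/√n) = (86.5 - 84)/(9.8/√112) = 2.7. Critical value: ±1.96. Since |2.7| > 1.96, Reject H₀.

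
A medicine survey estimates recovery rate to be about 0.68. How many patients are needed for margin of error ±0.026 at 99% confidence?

n = z²p(1-p)/E² = 2.576²×0.68×0.32/0.026² = 2136.01 → n = 2137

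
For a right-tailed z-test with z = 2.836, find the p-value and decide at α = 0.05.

p = P(Z > 2.836) = 1 - Φ(2.836) ≈ 0.0023. Since p < 0.05, reject H₀ (significant) at α = 0.05.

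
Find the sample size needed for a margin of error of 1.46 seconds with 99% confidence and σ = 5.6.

n = (z*σ/E)² = (2.576×5.6/1.46)² = 97.6 → n = 98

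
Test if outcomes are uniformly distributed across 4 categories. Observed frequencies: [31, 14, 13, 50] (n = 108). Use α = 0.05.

Expected = 27 each. χ² = Σ(O-E)²/E = 33.704. df = 3, critical value = 7.815. Reject H₀.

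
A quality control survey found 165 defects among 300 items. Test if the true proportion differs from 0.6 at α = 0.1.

p̂ = 0.55, p₀ = 0.6. z = (p̂ - p₀)/√(p₀(1-p₀)/n) = -1.768. Critical: ±1.645. Reject H₀.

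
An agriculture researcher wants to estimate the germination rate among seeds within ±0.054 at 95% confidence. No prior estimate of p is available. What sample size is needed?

Conservative approach: use p = 0.5 (maximizes p(1-p) = 0.25). n = z²(0.25)/E² = 1.96²×0.25/0.054² = 329.4 → n = 330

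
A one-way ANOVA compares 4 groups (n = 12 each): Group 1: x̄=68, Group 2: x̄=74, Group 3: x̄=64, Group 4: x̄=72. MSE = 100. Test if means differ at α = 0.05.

Grand mean = 69.5. SS_between = 708.0, MS_between = 236.0. F = 2.36, F_crit ≈ 2.816. Fail to reject H₀.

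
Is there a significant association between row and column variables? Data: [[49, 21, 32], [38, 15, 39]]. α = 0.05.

χ² = 2.572. df = 2, critical = 5.991. Fail to reject H₀. No evidence of dependence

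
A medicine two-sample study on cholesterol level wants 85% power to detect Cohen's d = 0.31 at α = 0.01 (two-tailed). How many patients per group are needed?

z_{α/2} = 2.576, z_β = Φ⁻¹(0.85) = 1.036. For small effect (d = 0.31): n per group = 2(z_{α/2} + z_β)²/d² = 2(2.576 + 1.036)²/0.31² = 271.5 → 272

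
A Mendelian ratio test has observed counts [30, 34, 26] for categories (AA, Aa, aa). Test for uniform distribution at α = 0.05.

Expected = 30 each. χ² = Σ(O-E)²/E = 1.067. df = 2, critical value = 5.991. Fail to reject H₀.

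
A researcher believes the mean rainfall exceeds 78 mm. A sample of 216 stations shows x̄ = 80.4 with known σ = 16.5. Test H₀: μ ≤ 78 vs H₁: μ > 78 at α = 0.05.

z = 2.138. Critical value: 1.645. Reject H₀.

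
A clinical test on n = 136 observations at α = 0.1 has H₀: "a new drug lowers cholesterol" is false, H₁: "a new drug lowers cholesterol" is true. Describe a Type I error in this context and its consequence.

Type I error: rejecting H₀ when it is true — concluding that a new drug lowers cholesterol when in fact it is not. Consequence: approving an ineffective drug — patients take a useless medication and may skip effective alternatives.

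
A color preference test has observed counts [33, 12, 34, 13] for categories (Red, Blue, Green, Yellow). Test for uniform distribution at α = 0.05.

Expected = 23 each. χ² = Σ(O-E)²/E = 19.217. df = 3, critical value = 7.815. Reject H₀.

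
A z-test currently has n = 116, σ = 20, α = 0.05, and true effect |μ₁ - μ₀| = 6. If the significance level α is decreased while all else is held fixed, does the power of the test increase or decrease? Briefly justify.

Power decreases: a smaller α raises the critical value, so less of the H₁ sampling distribution falls in the rejection region.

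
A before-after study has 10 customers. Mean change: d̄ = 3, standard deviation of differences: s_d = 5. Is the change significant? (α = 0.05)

t = d̄/(s_d/√n) = 3/(5/√10) = 1.897. df = 9, critical t = ±2.262. Fail to reject H₀.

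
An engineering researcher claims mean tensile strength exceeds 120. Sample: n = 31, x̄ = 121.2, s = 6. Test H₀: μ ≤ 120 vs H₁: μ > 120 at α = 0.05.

t = (121.2 - 120)/(6/√31) = 1.114, df = 30. Critical t = 1.697. Fail to reject H₀.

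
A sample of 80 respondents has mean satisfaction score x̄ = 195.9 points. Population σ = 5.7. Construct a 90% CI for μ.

CI = x̄ ± z*(σ/√n) = 195.9 ± 1.645(5.7/√80) = 195.9 ± 1.05 = (194.85, 196.95)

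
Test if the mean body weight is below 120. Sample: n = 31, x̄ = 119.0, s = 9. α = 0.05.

t = (119.0 - 120)/(9/√31) = -0.619, df = 30. Critical t = -1.697. Fail to reject H₀.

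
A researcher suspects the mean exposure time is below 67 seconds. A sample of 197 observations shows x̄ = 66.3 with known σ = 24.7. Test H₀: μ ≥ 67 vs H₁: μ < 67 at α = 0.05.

z = -0.398. Critical value: -1.645. Fail to reject H₀.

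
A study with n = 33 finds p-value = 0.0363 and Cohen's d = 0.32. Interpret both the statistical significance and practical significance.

Statistically significant (p = 0.0363 < 0.05). Cohen's d = 0.32 indicates a small effect size. Both statistical and practical significance should be considered.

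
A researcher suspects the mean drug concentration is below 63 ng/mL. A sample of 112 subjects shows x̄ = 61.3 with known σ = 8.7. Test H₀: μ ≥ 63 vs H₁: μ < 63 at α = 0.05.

z = -2.068. Critical value: -1.645. Reject H₀.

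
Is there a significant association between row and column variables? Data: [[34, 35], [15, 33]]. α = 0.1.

χ² = 3.779. df = 1, critical = 2.706. Reject H₀. Variables are dependent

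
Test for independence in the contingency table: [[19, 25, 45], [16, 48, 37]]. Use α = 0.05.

χ² = 7.556. df = 2, critical = 5.991. Reject H₀. Variables are dependent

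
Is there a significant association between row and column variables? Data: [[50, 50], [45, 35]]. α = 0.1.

χ² = 0.697. df = 1, critical = 2.706. Fail to reject H₀. No evidence of dependence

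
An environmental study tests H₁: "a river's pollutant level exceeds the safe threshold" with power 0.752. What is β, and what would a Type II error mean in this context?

β = 1 - power = 1 - 0.752 = 0.248. A Type II error is failing to reject H₀ when H₀ is false (false negative) — here, failing to conclude that a river's pollutant level exceeds the safe threshold when in fact it is true. Consequence: allowing unsafe pollution to continue.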